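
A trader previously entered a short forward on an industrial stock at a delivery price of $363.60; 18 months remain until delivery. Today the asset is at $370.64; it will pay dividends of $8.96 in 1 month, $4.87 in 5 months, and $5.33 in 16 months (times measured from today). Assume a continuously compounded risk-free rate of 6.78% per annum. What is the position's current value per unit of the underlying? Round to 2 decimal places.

PV(remaining dividends) I = 8.96·e^(−0.0678·1/12) + 4.87·e^(−0.0678·5/12) + 5.33·e^(−0.0678·16/12) = 18.5132
Current forward F = (S − I)·e^(rT) = (370.64 − 18.5132)·e^(0.0678·18/12) = 352.1268 × 1.107051 = 389.8223
Value (long) = (F − K)·e^(−rT) = (389.8223 − 363.60) × 0.903301 = 23.6866
Short position value = −(long value) = -$23.69

-$23.69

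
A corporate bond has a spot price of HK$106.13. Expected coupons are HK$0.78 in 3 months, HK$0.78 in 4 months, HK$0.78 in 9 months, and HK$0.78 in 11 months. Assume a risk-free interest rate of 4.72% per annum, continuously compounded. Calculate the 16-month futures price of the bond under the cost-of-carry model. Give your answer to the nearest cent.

HK$109.79

PV(coupons) I = 0.78·e^(−0.0472·3/12) + 0.78·e^(−0.0472·4/12) + 0.78·e^(−0.0472·9/12) + 0.78·e^(−0.0472·11/12)
I = 0.7709 + 0.7678 + 0.7529 + 0.7470 = 3.0386
F = (S − I)·e^(rT) = (106.13 − 3.0386) · e^(0.0472·16/12)
= 103.0914 · e^0.062933 = 103.0914 × 1.064955 = HK$109.79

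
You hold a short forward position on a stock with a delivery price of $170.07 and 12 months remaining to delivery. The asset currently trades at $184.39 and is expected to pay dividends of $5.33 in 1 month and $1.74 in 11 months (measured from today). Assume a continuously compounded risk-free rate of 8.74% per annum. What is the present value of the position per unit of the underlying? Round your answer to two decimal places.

-$21.66

PV(remaining dividends) I = 5.33·e^(−0.0874·1/12) + 1.74·e^(−0.0874·11/12) = 6.8974
Current forward F = (S − I)·e^(rT) = (184.39 − 6.8974)·e^(0.0874·12/12) = 177.4926 × 1.091333 = 193.7035
Value (long) = (F − K)·e^(−rT) = (193.7035 − 170.07) × 0.916310 = 21.6556
Short position value = −(long value) = -$21.66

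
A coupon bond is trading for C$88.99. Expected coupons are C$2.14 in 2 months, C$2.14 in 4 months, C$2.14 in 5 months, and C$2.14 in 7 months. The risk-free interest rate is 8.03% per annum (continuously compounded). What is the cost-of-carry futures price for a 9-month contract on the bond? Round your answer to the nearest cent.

C$85.69

PV(coupons) I = 2.14·e^(−0.0803·2/12) + 2.14·e^(−0.0803·4/12) + 2.14·e^(−0.0803·5/12) + 2.14·e^(−0.0803·7/12)
I = 2.1116 + 2.0835 + 2.0696 + 2.0421 = 8.3068
F = (S − I)·e^(rT) = (88.99 − 8.3068) · e^(0.0803·9/12)
= 80.6832 · e^0.060225 = 80.6832 × 1.062075 = C$85.69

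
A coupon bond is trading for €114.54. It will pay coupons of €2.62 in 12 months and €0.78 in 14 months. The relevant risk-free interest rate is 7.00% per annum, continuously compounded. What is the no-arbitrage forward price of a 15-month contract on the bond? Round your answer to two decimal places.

€121.56

PV(coupons) I = 2.62·e^(−0.0700·12/12) + 0.78·e^(−0.0700·14/12)
I = 2.4429 + 0.7188 = 3.1617
F = (S − I)·e^(rT) = (114.54 − 3.1617) · e^(0.0700·15/12)
= 111.3783 · e^0.087500 = 111.3783 × 1.091442 = €121.56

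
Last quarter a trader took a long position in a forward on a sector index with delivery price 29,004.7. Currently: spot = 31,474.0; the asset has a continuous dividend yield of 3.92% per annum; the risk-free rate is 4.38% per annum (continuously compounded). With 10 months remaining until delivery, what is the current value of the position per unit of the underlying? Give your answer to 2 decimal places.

Current fair forward for the remaining 10 months: F = S·e^((r − q)·T), (r − q) = 0.0438 − 0.0392 = 0.0046
F = 31474.0 · e^(0.0046 × 10/12) = 31474.0 × 1.00384069 = 31594.8819
Value of long forward = (F − K)·e^(−rT) = (31594.8819 − 29004.7) · e^(−0.0438·10/12)
= 2590.1819 × 0.96415809 = 2497.34

2497.34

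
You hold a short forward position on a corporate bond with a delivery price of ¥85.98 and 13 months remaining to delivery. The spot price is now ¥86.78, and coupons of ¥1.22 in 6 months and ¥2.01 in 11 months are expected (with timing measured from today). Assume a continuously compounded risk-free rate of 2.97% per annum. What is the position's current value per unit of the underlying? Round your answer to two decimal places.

PV(remaining coupons) I = 1.22·e^(−0.0297·6/12) + 2.01·e^(−0.0297·11/12) = 3.1580
Current forward F = (S − I)·e^(rT) = (86.78 − 3.1580)·e^(0.0297·13/12) = 83.6220 × 1.032698 = 86.3563
Value (long) = (F − K)·e^(−rT) = (86.3563 − 85.98) × 0.968337 = 0.3644
Short position value = −(long value) = -¥0.36

-¥0.36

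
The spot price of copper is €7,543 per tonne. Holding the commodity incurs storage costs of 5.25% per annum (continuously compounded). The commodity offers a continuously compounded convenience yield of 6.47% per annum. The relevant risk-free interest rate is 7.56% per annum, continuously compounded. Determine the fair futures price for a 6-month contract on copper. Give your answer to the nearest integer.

Net carry = r + u − y = 0.0756 + 0.0525 − 0.0647 = 0.0634
F = S·e^((r+u−y)T) = 7543 · e^(0.0634 × 6/12) = 7543 · e^0.031700
= 7543 × 1.032208 = €7,786 per tonne

€7,786 per tonne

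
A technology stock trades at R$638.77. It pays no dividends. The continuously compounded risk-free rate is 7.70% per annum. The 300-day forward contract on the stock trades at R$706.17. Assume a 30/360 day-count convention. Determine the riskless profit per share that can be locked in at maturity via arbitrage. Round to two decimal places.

Fair forward: F* = S·e^(carry·T), with carry = r = 0.0770
F* = 638.77 · e^(0.0770 × 300/360) = 638.77 · e^0.064167 = 638.77 × 1.066270 = R$681.1013
Market R$706.17 > fair R$681.1013: forward overpriced → cash-and-carry (buy spot, short the forward).
At maturity, profit = |F_mkt − F*| = |706.17 − 681.1013| = R$25.07 per share

R$25.07 per share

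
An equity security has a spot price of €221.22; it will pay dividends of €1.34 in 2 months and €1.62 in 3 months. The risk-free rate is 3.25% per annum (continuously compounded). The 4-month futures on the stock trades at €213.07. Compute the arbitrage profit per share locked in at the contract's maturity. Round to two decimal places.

€7.59 per share

PV(dividends) I = 1.34·e^(−0.0325·2/12) + 1.62·e^(−0.0325·3/12) = 2.9397
Fair futures F* = (S − I)·e^(rT) = (221.22 − 2.9397)·e^0.010833 = 218.2803 × 1.010892 = 220.6578
Market €213.07 < fair 220.6578: forward underpriced → reverse cash-and-carry (short the stock, invest proceeds at r, pay the dividends, go long the forward).
Profit at T = |F_mkt − F*| = |213.07 − 220.6578| = €7.59 per share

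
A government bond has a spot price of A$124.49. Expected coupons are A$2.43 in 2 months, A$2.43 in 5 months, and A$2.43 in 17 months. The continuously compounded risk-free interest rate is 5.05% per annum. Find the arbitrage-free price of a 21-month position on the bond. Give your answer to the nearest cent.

A$128.29

PV(coupons) I = 2.43·e^(−0.0505·2/12) + 2.43·e^(−0.0505·5/12) + 2.43·e^(−0.0505·17/12)
I = 2.4096 + 2.3794 + 2.2622 = 7.0512
F = (S − I)·e^(rT) = (124.49 − 7.0512) · e^(0.0505·21/12)
= 117.4388 · e^0.088375 = 117.4388 × 1.092398 = A$128.29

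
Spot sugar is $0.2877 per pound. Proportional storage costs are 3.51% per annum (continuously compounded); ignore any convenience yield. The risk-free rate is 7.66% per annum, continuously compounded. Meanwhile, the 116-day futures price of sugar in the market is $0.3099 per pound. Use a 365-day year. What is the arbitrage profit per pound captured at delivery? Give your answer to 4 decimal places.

Fair futures: F* = S·e^(carry·T), with carry = (r + u) = 0.0766 + 0.0351 = 0.1117
F* = 0.2877 · e^(0.1117 × 116/365) = 0.2877 · e^0.035499 = 0.2877 × 1.036137 = $0.2981
Market $0.3099 > fair $0.2981: forward overpriced → cash-and-carry (buy spot, short the forward).
At maturity, profit = |F_mkt − F*| = |0.3099 − 0.2981| = $0.0118 per pound

$0.0118 per pound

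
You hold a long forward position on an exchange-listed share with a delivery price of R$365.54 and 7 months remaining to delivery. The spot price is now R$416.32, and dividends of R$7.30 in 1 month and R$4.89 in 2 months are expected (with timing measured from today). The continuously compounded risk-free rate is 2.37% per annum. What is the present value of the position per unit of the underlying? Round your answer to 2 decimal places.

PV(remaining dividends) I = 7.30·e^(−0.0237·1/12) + 4.89·e^(−0.0237·2/12) = 12.1563
Current forward F = (S − I)·e^(rT) = (416.32 − 12.1563)·e^(0.0237·7/12) = 404.1637 × 1.013921 = 409.7901
Value (long) = (F − K)·e^(−rT) = (409.7901 − 365.54) × 0.986270 = 43.6425
Value = R$43.64

R$43.64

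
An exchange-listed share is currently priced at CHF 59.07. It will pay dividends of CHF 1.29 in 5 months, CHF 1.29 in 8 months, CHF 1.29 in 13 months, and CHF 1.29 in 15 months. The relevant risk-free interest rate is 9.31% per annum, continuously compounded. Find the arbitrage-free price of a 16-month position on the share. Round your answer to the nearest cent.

PV(dividends) I = 1.29·e^(−0.0931·5/12) + 1.29·e^(−0.0931·8/12) + 1.29·e^(−0.0931·13/12) + 1.29·e^(−0.0931·15/12)
I = 1.2409 + 1.2124 + 1.1662 + 1.1483 = 4.7678
F = (S − I)·e^(rT) = (59.07 − 4.7678) · e^(0.0931·16/12)
= 54.3022 · e^0.124133 = 54.3022 × 1.132166 = CHF 61.48

CHF 61.48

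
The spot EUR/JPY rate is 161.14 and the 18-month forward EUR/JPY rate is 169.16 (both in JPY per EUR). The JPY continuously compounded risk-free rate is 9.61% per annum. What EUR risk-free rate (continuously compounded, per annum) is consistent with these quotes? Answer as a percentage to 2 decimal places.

F = S·e^((r_JPY − r_EUR)T) ⇒ r_EUR = r_JPY − ln(F/S)/T
ln(169.16/161.14) = 0.048571; /(18/12) = 0.032381
r_EUR = 0.0961 − 0.032381 = 0.063719
r_EUR = 6.37%

6.37%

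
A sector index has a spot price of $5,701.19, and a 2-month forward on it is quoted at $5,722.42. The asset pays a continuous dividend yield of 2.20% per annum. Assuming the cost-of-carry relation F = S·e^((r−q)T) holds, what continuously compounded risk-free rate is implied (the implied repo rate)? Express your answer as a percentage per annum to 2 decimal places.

From F = S·e^((r−q)T): (r − q) = ln(F/S)/T
ln(5722.42/5701.19) = ln(1.003724) = 0.003717
(r − q) = 0.003717 / (2/12) = 0.022302
r = ln(F/S)/T + q = 0.022302 + 0.0220 = 0.044302
r = 4.43%

4.43%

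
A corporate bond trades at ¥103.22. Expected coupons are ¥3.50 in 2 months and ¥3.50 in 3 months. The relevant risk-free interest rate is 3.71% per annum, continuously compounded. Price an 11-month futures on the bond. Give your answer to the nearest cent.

PV(coupons) I = 3.50·e^(−0.0371·2/12) + 3.50·e^(−0.0371·3/12)
I = 3.4784 + 3.4677 = 6.9461
F = (S − I)·e^(rT) = (103.22 − 6.9461) · e^(0.0371·11/12)
= 96.2739 · e^0.034008 = 96.2739 × 1.034593 = ¥99.60

¥99.60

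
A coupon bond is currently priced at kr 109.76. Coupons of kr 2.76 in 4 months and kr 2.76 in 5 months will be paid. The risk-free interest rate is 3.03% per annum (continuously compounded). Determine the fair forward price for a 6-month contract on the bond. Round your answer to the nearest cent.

PV(coupons) I = 2.76·e^(−0.0303·4/12) + 2.76·e^(−0.0303·5/12)
I = 2.7323 + 2.7254 = 5.4577
F = (S − I)·e^(rT) = (109.76 − 5.4577) · e^(0.0303·6/12)
= 104.3023 · e^0.015150 = 104.3023 × 1.015265 = kr 105.89

kr 105.89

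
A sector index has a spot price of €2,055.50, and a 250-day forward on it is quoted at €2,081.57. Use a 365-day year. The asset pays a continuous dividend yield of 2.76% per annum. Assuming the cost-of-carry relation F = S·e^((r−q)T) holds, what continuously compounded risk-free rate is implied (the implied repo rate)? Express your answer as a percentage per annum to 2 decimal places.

4.60%

From F = S·e^((r−q)T): (r − q) = ln(F/S)/T
ln(2081.57/2055.50) = ln(1.012683) = 0.012603
(r − q) = 0.012603 / (250/365) = 0.018400
r = ln(F/S)/T + q = 0.018400 + 0.0276 = 0.046000
r = 4.60%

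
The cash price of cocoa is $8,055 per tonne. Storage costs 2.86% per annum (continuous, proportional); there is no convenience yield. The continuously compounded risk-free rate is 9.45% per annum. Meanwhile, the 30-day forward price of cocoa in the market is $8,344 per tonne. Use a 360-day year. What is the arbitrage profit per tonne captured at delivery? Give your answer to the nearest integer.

Fair forward: F* = S·e^(carry·T), with carry = (r + u) = 0.0945 + 0.0286 = 0.1231
F* = 8055 · e^(0.1231 × 30/360) = 8055 · e^0.010258 = 8055 × 1.010311 = $8138.0551
Market $8344 > fair $8138.0551: forward overpriced → cash-and-carry (buy spot, short the forward).
At maturity, profit = |F_mkt − F*| = |8344 − 8138.0551| = $206 per tonne

$206 per tonne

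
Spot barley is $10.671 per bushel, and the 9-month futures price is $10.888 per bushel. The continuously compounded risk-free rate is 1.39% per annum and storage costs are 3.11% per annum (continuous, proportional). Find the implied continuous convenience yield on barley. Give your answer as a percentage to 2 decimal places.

F = S·e^((r+u−y)T) ⇒ (r+u−y) = ln(F/S)/T
ln(10.888/10.671) = 0.020131; /T ⇒ 0.026841
y = r + u − ln(F/S)/T = 0.0139 + 0.0311 − 0.026841 = 0.018159
y = 1.82%

1.82%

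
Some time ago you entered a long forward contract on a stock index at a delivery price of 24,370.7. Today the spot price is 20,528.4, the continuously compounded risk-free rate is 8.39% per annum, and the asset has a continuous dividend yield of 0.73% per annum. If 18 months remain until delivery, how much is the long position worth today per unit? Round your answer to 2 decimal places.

-1183.95

Current fair forward for the remaining 18 months: F = S·e^((r − q)·T), (r − q) = 0.0839 − 0.0073 = 0.0766
F = 20528.4 · e^(0.0766 × 18/12) = 20528.4 × 1.12176126 = 23027.9638
Value of long forward = (F − K)·e^(−rT) = (23027.9638 − 24370.7) · e^(−0.0839·18/12)
= -1342.7362 × 0.88174710 = -1183.95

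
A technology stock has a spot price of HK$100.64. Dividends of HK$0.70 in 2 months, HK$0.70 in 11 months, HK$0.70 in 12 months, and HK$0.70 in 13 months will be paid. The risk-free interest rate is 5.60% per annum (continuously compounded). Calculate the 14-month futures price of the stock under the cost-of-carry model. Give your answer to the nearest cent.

PV(dividends) I = 0.70·e^(−0.0560·2/12) + 0.70·e^(−0.0560·11/12) + 0.70·e^(−0.0560·12/12) + 0.70·e^(−0.0560·13/12)
I = 0.6935 + 0.6650 + 0.6619 + 0.6588 = 2.6792
F = (S − I)·e^(rT) = (100.64 − 2.6792) · e^(0.0560·14/12)
= 97.9608 · e^0.065333 = 97.9608 × 1.067514 = HK$104.57

HK$104.57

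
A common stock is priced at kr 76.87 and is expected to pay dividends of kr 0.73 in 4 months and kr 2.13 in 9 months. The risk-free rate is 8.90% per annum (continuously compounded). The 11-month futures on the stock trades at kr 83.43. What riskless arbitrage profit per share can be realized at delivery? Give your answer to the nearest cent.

PV(dividends) I = 0.73·e^(−0.0890·4/12) + 2.13·e^(−0.0890·9/12) = 2.7011
Fair futures F* = (S − I)·e^(rT) = (76.87 − 2.7011)·e^0.081583 = 74.1689 × 1.085003 = 80.4735
Market kr 83.43 > fair 80.4735: forward overpriced → cash-and-carry (borrow at r, buy the stock and collect the dividends, short the forward).
Profit at T = |F_mkt − F*| = |83.43 − 80.4735| = kr 2.96 per share

kr 2.96 per share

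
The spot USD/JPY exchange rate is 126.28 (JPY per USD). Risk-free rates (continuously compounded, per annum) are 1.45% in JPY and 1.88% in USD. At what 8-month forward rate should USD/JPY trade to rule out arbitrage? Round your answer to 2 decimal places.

125.92

F = S·e^((r_JPY − r_USD)T) = 126.28 · e^((0.0145 − 0.0188) × 8/12)
= 126.28 · e^-0.002867 = 126.28 × 0.997137
F = 125.92 JPY per USD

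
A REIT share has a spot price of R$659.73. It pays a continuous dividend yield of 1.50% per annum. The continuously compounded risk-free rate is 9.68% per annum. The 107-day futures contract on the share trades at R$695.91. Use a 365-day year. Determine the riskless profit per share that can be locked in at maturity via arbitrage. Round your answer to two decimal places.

Fair futures: F* = S·e^(carry·T), with carry = (r − q) = 0.0968 − 0.0150 = 0.0818
F* = 659.73 · e^(0.0818 × 107/365) = 659.73 · e^0.023980 = 659.73 × 1.024270 = R$675.7416
Market R$695.91 > fair R$675.7416: forward overpriced → cash-and-carry (buy spot, short the forward).
At maturity, profit = |F_mkt − F*| = |695.91 − 675.7416| = R$20.17 per share

R$20.17 per share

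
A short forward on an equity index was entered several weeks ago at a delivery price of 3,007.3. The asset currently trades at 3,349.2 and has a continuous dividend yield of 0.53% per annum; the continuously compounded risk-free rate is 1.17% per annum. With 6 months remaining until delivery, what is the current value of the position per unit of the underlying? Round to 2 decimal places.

Current fair forward for the remaining 6 months: F = S·e^((r − q)·T), (r − q) = 0.0117 − 0.0053 = 0.0064
F = 3349.2 · e^(0.0064 × 6/12) = 3349.2 × 1.00320513 = 3359.9346
Value of long forward = (F − K)·e^(−rT) = (3359.9346 − 3007.3) · e^(−0.0117·6/12)
= 352.6346 × 0.99416708 = 350.58
Short position value = −(long value) = -350.58

-350.58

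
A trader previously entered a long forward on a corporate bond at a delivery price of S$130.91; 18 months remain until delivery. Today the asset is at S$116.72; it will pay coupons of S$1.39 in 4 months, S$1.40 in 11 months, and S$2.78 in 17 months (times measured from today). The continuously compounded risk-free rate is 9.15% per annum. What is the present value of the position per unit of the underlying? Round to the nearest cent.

PV(remaining coupons) I = 1.39·e^(−0.0915·4/12) + 1.40·e^(−0.0915·11/12) + 2.78·e^(−0.0915·17/12) = 5.0776
Current forward F = (S − I)·e^(rT) = (116.72 − 5.0776)·e^(0.0915·18/12) = 111.6424 × 1.147115 = 128.0667
Value (long) = (F − K)·e^(−rT) = (128.0667 − 130.91) × 0.871752 = -2.4787
Value = -S$2.48

-S$2.48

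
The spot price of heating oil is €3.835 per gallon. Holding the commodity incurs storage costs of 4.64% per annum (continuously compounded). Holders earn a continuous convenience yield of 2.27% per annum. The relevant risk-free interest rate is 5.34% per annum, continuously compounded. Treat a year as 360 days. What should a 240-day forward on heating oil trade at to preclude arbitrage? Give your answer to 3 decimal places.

Net carry = r + u − y = 0.0534 + 0.0464 − 0.0227 = 0.0771
F = S·e^((r+u−y)T) = 3.835 · e^(0.0771 × 240/360) = 3.835 · e^0.051400
= 3.835 × 1.052744 = €4.037 per gallon

€4.037 per gallon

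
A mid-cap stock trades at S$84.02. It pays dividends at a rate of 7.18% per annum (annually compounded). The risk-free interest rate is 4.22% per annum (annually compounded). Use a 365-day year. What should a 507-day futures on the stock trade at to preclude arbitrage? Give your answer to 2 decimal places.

S$80.81

F = S · (1+r)^T / (1+q)^T
= 84.02 × 1.059095 / 1.101106 = 84.02 × 0.961847
F = S$80.81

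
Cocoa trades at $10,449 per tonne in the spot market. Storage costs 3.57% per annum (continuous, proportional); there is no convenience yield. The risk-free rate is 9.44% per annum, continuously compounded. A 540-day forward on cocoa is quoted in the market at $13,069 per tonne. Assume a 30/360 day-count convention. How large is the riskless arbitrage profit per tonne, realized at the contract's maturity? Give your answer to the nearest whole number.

$368 per tonne

Fair forward: F* = S·e^(carry·T), with carry = (r + u) = 0.0944 + 0.0357 = 0.1301
F* = 10449 · e^(0.1301 × 540/360) = 10449 · e^0.195150 = 10449 × 1.215493 = $12700.6864
Market $13069 > fair $12700.6864: forward overpriced → cash-and-carry (buy spot, short the forward).
At maturity, profit = |F_mkt − F*| = |13069 − 12700.6864| = $368 per tonne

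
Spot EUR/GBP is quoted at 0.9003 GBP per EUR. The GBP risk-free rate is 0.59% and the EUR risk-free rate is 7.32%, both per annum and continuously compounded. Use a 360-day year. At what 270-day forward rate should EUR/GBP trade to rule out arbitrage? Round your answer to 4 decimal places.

0.8560

F = S·e^((r_GBP − r_EUR)T) = 0.9003 · e^((0.0059 − 0.0732) × 270/360)
= 0.9003 · e^-0.050475 = 0.9003 × 0.950778
F = 0.8560 GBP per EUR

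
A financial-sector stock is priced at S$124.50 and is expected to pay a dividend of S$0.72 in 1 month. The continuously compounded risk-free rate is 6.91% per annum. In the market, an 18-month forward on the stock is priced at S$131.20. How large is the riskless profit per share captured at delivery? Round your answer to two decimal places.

PV(dividends) I = 0.72·e^(−0.0691·1/12) = 0.7159
Fair forward F* = (S − I)·e^(rT) = (124.50 − 0.7159)·e^0.103650 = 123.7841 × 1.109212 = 137.3028
Market S$131.20 < fair 137.3028: forward underpriced → reverse cash-and-carry (short the stock, invest proceeds at r, pay the dividends, go long the forward).
Profit at T = |F_mkt − F*| = |131.20 − 137.3028| = S$6.10 per share

S$6.10 per share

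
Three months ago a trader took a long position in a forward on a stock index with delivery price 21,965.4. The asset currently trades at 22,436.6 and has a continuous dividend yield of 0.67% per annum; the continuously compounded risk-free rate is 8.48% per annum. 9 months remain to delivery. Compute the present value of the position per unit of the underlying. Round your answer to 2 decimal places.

Current fair forward for the remaining 9 months: F = S·e^((r − q)·T), (r − q) = 0.0848 − 0.0067 = 0.0781
F = 22436.6 · e^(0.0781 × 9/12) = 22436.6 × 1.06032451 = 23790.0769
Value of long forward = (F − K)·e^(−rT) = (23790.0769 − 21965.4) · e^(−0.0848·9/12)
= 1824.6769 × 0.93838028 = 1712.24

1712.24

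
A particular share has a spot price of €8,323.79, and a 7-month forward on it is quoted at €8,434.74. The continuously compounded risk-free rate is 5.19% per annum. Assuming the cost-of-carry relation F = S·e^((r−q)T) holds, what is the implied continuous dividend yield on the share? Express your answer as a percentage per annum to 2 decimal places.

2.92%

From F = S·e^((r−q)T): (r − q) = ln(F/S)/T
ln(8434.74/8323.79) = ln(1.013329) = 0.013241
(r − q) = 0.013241 / (7/12) = 0.022699
q = r − ln(F/S)/T = 0.0519 − 0.022699 = 0.029201
q = 2.92%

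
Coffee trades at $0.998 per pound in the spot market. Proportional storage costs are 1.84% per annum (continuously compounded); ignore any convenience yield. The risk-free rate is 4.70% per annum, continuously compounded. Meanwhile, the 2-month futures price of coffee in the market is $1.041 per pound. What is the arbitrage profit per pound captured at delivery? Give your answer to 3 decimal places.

Fair futures: F* = S·e^(carry·T), with carry = (r + u) = 0.0470 + 0.0184 = 0.0654
F* = 0.998 · e^(0.0654 × 2/12) = 0.998 · e^0.010900 = 0.998 × 1.010960 = $1.0089
Market $1.041 > fair $1.0089: forward overpriced → cash-and-carry (buy spot, short the forward).
At maturity, profit = |F_mkt − F*| = |1.041 − 1.0089| = $0.032 per pound

$0.032 per pound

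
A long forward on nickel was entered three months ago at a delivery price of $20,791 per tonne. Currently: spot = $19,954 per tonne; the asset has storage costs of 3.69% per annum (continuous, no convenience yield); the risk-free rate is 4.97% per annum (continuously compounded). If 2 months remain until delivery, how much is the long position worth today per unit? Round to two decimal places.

-$542.40 per tonne

Current fair forward for the remaining 2 months: F = S·e^((r + u)·T), (r + u) = 0.0497 + 0.0369 = 0.0866
F = 19954 · e^(0.0866 × 2/12) = 19954 × 1.01453800 = 20244.0913
Value of long forward = (F − K)·e^(−rT) = (20244.0913 − 20791) · e^(−0.0497·2/12)
= -546.9087 × 0.99175088 = -542.40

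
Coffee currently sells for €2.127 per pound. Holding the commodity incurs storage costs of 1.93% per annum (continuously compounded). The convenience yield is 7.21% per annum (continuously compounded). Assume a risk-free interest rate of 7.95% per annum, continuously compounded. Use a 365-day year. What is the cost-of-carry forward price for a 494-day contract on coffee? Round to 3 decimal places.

Net carry = r + u − y = 0.0795 + 0.0193 − 0.0721 = 0.0267
F = S·e^((r+u−y)T) = 2.127 · e^(0.0267 × 494/365) = 2.127 · e^0.036136
= 2.127 × 1.036797 = €2.205 per pound

€2.205 per pound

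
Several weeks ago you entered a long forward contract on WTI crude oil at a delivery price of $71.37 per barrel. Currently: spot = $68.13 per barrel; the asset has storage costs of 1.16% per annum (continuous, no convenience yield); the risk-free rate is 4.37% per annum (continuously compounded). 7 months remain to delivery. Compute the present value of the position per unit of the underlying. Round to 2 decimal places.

-$0.98 per barrel

Current fair forward for the remaining 7 months: F = S·e^((r + u)·T), (r + u) = 0.0437 + 0.0116 = 0.0553
F = 68.13 · e^(0.0553 × 7/12) = 68.13 × 1.032784 = 70.3636
Value of long forward = (F − K)·e^(−rT) = (70.3636 − 71.37) · e^(−0.0437·7/12)
= -1.0064 × 0.974831 = -0.98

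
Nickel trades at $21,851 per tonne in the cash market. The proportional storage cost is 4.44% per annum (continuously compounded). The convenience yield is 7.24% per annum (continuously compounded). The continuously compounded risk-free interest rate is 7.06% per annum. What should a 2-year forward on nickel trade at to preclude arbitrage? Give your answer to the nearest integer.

Net carry = r + u − y = 0.0706 + 0.0444 − 0.0724 = 0.0426
F = S·e^((r+u−y)T) = 21851 · e^(0.0426 × 2) = 21851 · e^0.085200
= 21851 × 1.088935 = $23,794 per tonne

$23,794 per tonne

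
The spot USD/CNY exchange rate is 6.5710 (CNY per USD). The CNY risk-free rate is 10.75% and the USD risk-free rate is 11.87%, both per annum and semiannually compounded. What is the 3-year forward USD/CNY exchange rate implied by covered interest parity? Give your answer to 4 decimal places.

6.3653

By covered interest parity, F = S · (1+r_CNY/2)^(2T) / (1+r_USD/2)^(2T)
= 6.5710 × 1.369070 / 1.413308 = 6.5710 × 0.968699
F = 6.3653 CNY per USD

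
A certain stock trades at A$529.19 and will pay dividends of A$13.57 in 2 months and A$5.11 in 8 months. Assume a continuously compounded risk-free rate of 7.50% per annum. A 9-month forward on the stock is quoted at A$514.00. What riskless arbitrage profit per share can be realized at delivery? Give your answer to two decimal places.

PV(dividends) I = 13.57·e^(−0.0750·2/12) + 5.11·e^(−0.0750·8/12) = 18.2622
Fair forward F* = (S − I)·e^(rT) = (529.19 − 18.2622)·e^0.056250 = 510.9278 × 1.057862 = 540.4911
Market A$514.00 < fair 540.4911: forward underpriced → reverse cash-and-carry (short the stock, invest proceeds at r, pay the dividends, go long the forward).
Profit at T = |F_mkt − F*| = |514.00 − 540.4911| = A$26.49 per share

A$26.49 per share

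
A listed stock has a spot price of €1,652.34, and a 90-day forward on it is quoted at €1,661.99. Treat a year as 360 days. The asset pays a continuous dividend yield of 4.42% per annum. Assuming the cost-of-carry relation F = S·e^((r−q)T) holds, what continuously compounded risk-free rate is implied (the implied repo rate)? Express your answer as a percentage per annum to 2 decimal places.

From F = S·e^((r−q)T): (r − q) = ln(F/S)/T
ln(1661.99/1652.34) = ln(1.005840) = 0.005823
(r − q) = 0.005823 / (90/360) = 0.023292
r = ln(F/S)/T + q = 0.023292 + 0.0442 = 0.067492
r = 6.75%

6.75%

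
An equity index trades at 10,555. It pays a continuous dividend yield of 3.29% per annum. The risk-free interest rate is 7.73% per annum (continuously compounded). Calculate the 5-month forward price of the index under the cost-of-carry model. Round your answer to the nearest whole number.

F = S·e^((r − q)T) = 10555 · e^((0.0773 − 0.0329) × 5/12)
= 10555 · e^0.018500 = 10555 × 1.018672
F = 10,752

10,752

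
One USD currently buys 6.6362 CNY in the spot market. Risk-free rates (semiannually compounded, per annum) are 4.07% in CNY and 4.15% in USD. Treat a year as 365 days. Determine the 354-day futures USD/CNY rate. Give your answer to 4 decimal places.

By covered interest parity, F = S · (1+r_CNY/2)^(2T) / (1+r_USD/2)^(2T)
= 6.6362 × 1.039851 / 1.040642 = 6.6362 × 0.999240
F = 6.6312 CNY per USD

6.6312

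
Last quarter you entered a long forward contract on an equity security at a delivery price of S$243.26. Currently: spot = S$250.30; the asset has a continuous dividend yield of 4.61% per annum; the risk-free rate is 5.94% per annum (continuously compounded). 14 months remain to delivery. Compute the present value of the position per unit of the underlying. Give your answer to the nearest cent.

S$10.22

Current fair forward for the remaining 14 months: F = S·e^((r − q)·T), (r − q) = 0.0594 − 0.0461 = 0.0133
F = 250.30 · e^(0.0133 × 14/12) = 250.30 × 1.015638 = 254.2142
Value of long forward = (F − K)·e^(−rT) = (254.2142 − 243.26) · e^(−0.0594·14/12)
= 10.9542 × 0.933047 = 10.22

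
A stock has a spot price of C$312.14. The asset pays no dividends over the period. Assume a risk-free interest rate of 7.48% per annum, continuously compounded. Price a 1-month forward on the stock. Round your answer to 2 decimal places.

C$314.09

F = S·e^(rT) = 312.14 · e^(0.0748 × 1/12)
= 312.14 · e^0.006233 = 312.14 × 1.006252
F = C$314.09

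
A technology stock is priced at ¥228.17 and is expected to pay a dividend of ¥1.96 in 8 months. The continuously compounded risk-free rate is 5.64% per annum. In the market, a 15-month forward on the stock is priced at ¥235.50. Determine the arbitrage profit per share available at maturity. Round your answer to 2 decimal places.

PV(dividends) I = 1.96·e^(−0.0564·8/12) = 1.8877
Fair forward F* = (S − I)·e^(rT) = (228.17 − 1.8877)·e^0.070500 = 226.2823 × 1.073045 = 242.8111
Market ¥235.50 < fair 242.8111: forward underpriced → reverse cash-and-carry (short the stock, invest proceeds at r, pay the dividends, go long the forward).
Profit at T = |F_mkt − F*| = |235.50 − 242.8111| = ¥7.31 per share

¥7.31 per share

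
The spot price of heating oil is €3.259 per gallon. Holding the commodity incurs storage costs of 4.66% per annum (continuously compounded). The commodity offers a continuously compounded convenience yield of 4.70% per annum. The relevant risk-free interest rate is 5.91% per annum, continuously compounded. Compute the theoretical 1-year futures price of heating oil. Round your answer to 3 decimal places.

€3.456 per gallon

Net carry = r + u − y = 0.0591 + 0.0466 − 0.0470 = 0.0587
F = S·e^((r+u−y)T) = 3.259 · e^(0.0587 × 1) = 3.259 · e^0.058700
= 3.259 × 1.060457 = €3.456 per gallon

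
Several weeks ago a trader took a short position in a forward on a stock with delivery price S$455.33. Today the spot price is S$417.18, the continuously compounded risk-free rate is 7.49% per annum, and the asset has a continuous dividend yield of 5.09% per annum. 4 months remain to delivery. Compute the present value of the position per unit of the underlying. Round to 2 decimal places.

S$33.94

Current fair forward for the remaining 4 months: F = S·e^((r − q)·T), (r − q) = 0.0749 − 0.0509 = 0.0240
F = 417.18 · e^(0.0240 × 4/12) = 417.18 × 1.008032 = 420.5308
Value of long forward = (F − K)·e^(−rT) = (420.5308 − 455.33) · e^(−0.0749·4/12)
= -34.7992 × 0.975342 = -33.94
Short position value = −(long value) = S$33.94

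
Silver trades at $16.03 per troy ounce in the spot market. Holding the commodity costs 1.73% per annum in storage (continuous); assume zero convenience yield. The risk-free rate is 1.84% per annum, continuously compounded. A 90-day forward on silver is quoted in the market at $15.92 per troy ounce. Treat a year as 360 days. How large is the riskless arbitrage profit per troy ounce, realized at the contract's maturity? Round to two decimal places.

$0.25 per troy ounce

Fair forward: F* = S·e^(carry·T), with carry = (r + u) = 0.0184 + 0.0173 = 0.0357
F* = 16.03 · e^(0.0357 × 90/360) = 16.03 · e^0.008925 = 16.03 × 1.008965 = $16.1737
Market $15.92 < fair $16.1737: forward underpriced → reverse cash-and-carry (short spot, go long the forward).
At maturity, profit = |F_mkt − F*| = |15.92 − 16.1737| = $0.25 per troy ounce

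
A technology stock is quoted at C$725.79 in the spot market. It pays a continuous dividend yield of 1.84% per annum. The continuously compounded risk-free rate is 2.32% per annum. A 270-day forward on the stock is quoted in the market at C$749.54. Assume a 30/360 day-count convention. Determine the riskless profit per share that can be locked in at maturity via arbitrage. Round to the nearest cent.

Fair forward: F* = S·e^(carry·T), with carry = (r − q) = 0.0232 − 0.0184 = 0.0048
F* = 725.79 · e^(0.0048 × 270/360) = 725.79 · e^0.003600 = 725.79 × 1.003606 = C$728.4072
Market C$749.54 > fair C$728.4072: forward overpriced → cash-and-carry (buy spot, short the forward).
At maturity, profit = |F_mkt − F*| = |749.54 − 728.4072| = C$21.13 per share

C$21.13 per share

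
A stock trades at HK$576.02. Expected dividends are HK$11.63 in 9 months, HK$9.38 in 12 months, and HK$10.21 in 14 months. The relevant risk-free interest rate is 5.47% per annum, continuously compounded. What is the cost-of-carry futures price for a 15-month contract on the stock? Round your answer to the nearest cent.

HK$585.06

PV(dividends) I = 11.63·e^(−0.0547·9/12) + 9.38·e^(−0.0547·12/12) + 10.21·e^(−0.0547·14/12)
I = 11.1625 + 8.8807 + 9.5788 = 29.6220
F = (S − I)·e^(rT) = (576.02 − 29.6220) · e^(0.0547·15/12)
= 546.3980 · e^0.068375 = 546.3980 × 1.070767 = HK$585.06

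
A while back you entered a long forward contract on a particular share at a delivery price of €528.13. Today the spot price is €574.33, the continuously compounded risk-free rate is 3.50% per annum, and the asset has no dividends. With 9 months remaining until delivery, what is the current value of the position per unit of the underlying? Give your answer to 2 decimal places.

Current fair forward for the remaining 9 months: F = S·e^(r·T), r = 0.0350
F = 574.33 · e^(0.0350 × 9/12) = 574.33 × 1.026598 = 589.6060
Value of long forward = (F − K)·e^(−rT) = (589.6060 − 528.13) · e^(−0.0350·9/12)
= 61.4760 × 0.974092 = 59.88

€59.88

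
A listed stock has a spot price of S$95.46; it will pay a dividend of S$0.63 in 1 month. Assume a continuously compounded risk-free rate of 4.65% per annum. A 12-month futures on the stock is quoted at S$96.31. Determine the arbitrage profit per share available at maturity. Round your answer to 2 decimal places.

S$3.04 per share

PV(dividends) I = 0.63·e^(−0.0465·1/12) = 0.6276
Fair futures F* = (S − I)·e^(rT) = (95.46 − 0.6276)·e^0.046500 = 94.8324 × 1.047598 = 99.3462
Market S$96.31 < fair 99.3462: forward underpriced → reverse cash-and-carry (short the stock, invest proceeds at r, pay the dividends, go long the forward).
Profit at T = |F_mkt − F*| = |96.31 − 99.3462| = S$3.04 per share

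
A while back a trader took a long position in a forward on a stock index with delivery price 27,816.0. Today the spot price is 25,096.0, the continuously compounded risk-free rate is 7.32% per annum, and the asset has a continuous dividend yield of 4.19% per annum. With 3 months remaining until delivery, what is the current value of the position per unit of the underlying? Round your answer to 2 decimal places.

-2477.11

Current fair forward for the remaining 3 months: F = S·e^((r − q)·T), (r − q) = 0.0732 − 0.0419 = 0.0313
F = 25096.0 · e^(0.0313 × 3/12) = 25096.0 × 1.00785570 = 25293.1466
Value of long forward = (F − K)·e^(−rT) = (25293.1466 − 27816.0) · e^(−0.0732·3/12)
= -2522.8534 × 0.98186643 = -2477.11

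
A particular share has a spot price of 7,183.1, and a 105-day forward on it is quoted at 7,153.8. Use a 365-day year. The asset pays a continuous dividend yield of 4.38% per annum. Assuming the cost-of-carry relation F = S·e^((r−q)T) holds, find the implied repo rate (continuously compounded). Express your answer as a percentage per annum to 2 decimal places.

From F = S·e^((r−q)T): (r − q) = ln(F/S)/T
ln(7153.8/7183.1) = ln(0.995921) = -0.004087
(r − q) = -0.004087 / (105/365) = -0.014207
r = ln(F/S)/T + q = -0.014207 + 0.0438 = 0.029593
r = 2.96%

2.96%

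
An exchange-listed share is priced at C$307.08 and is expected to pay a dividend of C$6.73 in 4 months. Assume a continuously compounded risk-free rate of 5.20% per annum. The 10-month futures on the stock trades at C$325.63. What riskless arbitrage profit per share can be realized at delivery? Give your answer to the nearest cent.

C$11.86 per share

PV(dividends) I = 6.73·e^(−0.0520·4/12) = 6.6144
Fair futures F* = (S − I)·e^(rT) = (307.08 − 6.6144)·e^0.043333 = 300.4656 × 1.044286 = 313.7720
Market C$325.63 > fair 313.7720: forward overpriced → cash-and-carry (borrow at r, buy the stock and collect the dividends, short the forward).
Profit at T = |F_mkt − F*| = |325.63 − 313.7720| = C$11.86 per share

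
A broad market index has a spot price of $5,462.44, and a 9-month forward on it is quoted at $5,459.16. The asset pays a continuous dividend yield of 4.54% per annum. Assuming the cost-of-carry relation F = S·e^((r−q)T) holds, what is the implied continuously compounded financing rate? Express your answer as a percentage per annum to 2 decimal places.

From F = S·e^((r−q)T): (r − q) = ln(F/S)/T
ln(5459.16/5462.44) = ln(0.999400) = -0.000600
(r − q) = -0.000600 / (9/12) = -0.000800
r = ln(F/S)/T + q = -0.000800 + 0.0454 = 0.044600
r = 4.46%

4.46%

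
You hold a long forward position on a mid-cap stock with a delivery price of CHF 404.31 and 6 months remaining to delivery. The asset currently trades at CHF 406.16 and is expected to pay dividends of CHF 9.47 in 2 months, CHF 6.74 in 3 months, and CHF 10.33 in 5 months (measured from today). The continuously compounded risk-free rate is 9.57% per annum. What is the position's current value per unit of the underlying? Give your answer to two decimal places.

-CHF 5.09

PV(remaining dividends) I = 9.47·e^(−0.0957·2/12) + 6.74·e^(−0.0957·3/12) + 10.33·e^(−0.0957·5/12) = 25.8270
Current forward F = (S − I)·e^(rT) = (406.16 − 25.8270)·e^(0.0957·6/12) = 380.3330 × 1.049013 = 398.9743
Value (long) = (F − K)·e^(−rT) = (398.9743 − 404.31) × 0.953277 = -5.0864
Value = -CHF 5.09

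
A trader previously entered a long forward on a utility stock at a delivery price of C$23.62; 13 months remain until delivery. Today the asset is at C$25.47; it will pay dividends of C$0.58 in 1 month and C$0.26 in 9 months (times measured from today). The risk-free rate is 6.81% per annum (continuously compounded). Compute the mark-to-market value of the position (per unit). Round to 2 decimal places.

C$2.71

PV(remaining dividends) I = 0.58·e^(−0.0681·1/12) + 0.26·e^(−0.0681·9/12) = 0.8238
Current forward F = (S − I)·e^(rT) = (25.47 − 0.8238)·e^(0.0681·13/12) = 24.6462 × 1.076565 = 26.5332
Value (long) = (F − K)·e^(−rT) = (26.5332 − 23.62) × 0.928881 = 2.7060
Value = C$2.71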